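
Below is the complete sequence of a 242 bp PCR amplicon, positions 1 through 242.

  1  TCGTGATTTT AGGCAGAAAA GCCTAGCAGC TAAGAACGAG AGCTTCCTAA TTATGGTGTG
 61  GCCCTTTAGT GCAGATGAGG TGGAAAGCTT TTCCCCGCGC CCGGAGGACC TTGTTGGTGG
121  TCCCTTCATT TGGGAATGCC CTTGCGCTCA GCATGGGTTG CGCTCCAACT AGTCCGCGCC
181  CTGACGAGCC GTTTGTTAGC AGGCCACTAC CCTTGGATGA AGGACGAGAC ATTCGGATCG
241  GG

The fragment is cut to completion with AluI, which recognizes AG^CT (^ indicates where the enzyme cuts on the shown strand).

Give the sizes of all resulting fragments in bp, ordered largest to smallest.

155, 45, 29, 13 bp

AluI sites (AGCT) start at positions 28, 41, 86.
AluI cuts after base 2 of each site, so after positions 29, 42, 87.
Linear molecule, 3 cuts → 4 fragments:
  1–29 → 29 bp
  30–42 → 13 bp
  43–87 → 45 bp
  88–242 → 155 bp
Sorted largest to smallest: 155, 45, 29, 13 bp.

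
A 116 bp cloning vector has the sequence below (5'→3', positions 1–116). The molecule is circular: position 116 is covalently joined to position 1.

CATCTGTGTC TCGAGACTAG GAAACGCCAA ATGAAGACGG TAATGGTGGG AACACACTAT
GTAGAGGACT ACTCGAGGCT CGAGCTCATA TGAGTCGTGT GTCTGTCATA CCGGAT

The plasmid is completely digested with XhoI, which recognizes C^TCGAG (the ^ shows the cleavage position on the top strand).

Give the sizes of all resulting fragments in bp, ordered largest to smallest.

XhoI sites (CTCGAG) start at positions 10, 72, 79.
XhoI cuts after the first base of each site, so after positions 10, 72, 79.
Circular molecule, 3 cuts → 3 fragments:
  11–72 → 62 bp
  73–79 → 7 bp
  80–116 then 1–10 → 37 + 10 = 47 bp
Sorted largest to smallest: 62, 47, 7 bp.

62, 47, 7 bp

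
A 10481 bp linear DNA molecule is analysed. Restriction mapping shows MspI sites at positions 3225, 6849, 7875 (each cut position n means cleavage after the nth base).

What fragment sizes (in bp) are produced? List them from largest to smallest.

Linear molecule, 3 cuts → 4 fragments:
  3225 − 0 = 3225 bp
  6849 − 3225 = 3624 bp
  7875 − 6849 = 1026 bp
  10481 − 7875 = 2606 bp
Sorted largest to smallest: 3624, 3225, 2606, 1026 bp.

3624, 3225, 2606, 1026 bp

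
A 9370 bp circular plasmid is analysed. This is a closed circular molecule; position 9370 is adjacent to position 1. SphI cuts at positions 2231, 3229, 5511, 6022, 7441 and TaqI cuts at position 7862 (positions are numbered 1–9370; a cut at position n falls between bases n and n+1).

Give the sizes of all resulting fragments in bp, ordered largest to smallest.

3739, 2282, 1419, 998, 511, 421 bp

Combined cut positions (sorted): 2231, 3229, 5511, 6022, 7441, 7862.
Circular molecule, 6 cuts → 6 fragments:
  3229 − 2231 = 998 bp
  5511 − 3229 = 2282 bp
  6022 − 5511 = 511 bp
  7441 − 6022 = 1419 bp
  7862 − 7441 = 421 bp
  wrap: 9370 − 7862 + 2231 = 3739 bp
Sorted largest to smallest: 3739, 2282, 1419, 998, 511, 421 bp.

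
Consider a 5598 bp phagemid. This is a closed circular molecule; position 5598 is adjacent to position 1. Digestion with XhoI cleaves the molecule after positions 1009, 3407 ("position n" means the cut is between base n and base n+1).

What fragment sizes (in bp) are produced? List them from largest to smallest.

3200, 2398 bp

Circular molecule, 2 cuts → 2 fragments:
  3407 − 1009 = 2398 bp
  wrap: 5598 − 3407 + 1009 = 3200 bp
Sorted largest to smallest: 3200, 2398 bp.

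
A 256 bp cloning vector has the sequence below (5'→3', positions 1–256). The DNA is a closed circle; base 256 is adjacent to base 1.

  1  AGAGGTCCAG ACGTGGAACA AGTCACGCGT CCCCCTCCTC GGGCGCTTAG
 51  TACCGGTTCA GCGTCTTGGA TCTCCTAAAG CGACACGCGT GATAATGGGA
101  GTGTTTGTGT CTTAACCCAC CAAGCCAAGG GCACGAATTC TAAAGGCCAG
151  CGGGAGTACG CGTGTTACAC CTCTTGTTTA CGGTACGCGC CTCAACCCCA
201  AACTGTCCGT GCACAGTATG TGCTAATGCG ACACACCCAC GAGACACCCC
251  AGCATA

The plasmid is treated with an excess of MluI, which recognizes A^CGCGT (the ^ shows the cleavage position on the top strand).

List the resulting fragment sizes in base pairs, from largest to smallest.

123, 73, 60 bp

MluI sites (ACGCGT) start at positions 25, 85, 158.
MluI cuts after the first base of each site, so after positions 25, 85, 158.
Circular molecule, 3 cuts → 3 fragments:
  26–85 → 60 bp
  86–158 → 73 bp
  159–256 then 1–25 → 98 + 25 = 123 bp
Sorted largest to smallest: 123, 73, 60 bp.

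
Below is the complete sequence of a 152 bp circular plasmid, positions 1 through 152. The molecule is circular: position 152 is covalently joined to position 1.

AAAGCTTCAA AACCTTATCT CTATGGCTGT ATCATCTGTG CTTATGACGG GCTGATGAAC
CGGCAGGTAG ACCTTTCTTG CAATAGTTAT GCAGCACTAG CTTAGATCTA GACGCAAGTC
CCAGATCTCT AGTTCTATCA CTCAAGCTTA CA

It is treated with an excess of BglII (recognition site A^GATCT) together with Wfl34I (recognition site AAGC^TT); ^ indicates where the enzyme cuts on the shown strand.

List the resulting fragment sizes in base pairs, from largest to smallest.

BglII sites (AGATCT) start at positions 104, 123.
BglII cuts after the first base of each site, so after positions 104, 123.
Wfl34I sites (AAGCTT) start at positions 2, 144.
Wfl34I cuts after base 4 of each site, so after positions 5, 147.
Combined cut positions: 5, 104, 123, 147.
Circular molecule, 4 cuts → 4 fragments:
  6–104 → 99 bp
  105–123 → 19 bp
  124–147 → 24 bp
  148–152 then 1–5 → 5 + 5 = 10 bp
Sorted largest to smallest: 99, 24, 19, 10 bp.

99, 24, 19, 10 bp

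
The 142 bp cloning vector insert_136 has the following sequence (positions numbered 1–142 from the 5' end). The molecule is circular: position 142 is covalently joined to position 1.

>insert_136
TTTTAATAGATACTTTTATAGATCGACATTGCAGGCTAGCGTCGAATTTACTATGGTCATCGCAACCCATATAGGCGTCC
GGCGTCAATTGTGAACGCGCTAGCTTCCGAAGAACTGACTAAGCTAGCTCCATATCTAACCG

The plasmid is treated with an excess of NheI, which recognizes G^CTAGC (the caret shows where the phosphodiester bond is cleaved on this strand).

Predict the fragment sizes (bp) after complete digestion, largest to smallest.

64, 54, 24 bp

NheI sites (GCTAGC) start at positions 35, 99, 123.
NheI cuts after the first base of each site, so after positions 35, 99, 123.
Circular molecule, 3 cuts → 3 fragments:
  36–99 → 64 bp
  100–123 → 24 bp
  124–142 then 1–35 → 19 + 35 = 54 bp
Sorted largest to smallest: 64, 54, 24 bp.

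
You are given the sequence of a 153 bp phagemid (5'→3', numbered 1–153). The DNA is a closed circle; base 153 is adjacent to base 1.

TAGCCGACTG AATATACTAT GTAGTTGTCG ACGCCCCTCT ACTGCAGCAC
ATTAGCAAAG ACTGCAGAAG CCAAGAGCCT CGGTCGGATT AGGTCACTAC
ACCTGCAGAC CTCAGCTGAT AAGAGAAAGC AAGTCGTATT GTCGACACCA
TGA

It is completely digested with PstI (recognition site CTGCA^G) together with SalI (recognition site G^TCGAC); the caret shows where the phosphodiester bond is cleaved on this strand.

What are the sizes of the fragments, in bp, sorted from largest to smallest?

41, 39, 34, 20, 19 bp

PstI sites (CTGCAG) start at positions 42, 62, 103.
PstI cuts after base 5 of each site (before the last base), so after positions 46, 66, 107.
SalI sites (GTCGAC) start at positions 27, 141.
SalI cuts after the first base of each site, so after positions 27, 141.
Combined cut positions: 27, 46, 66, 107, 141.
Circular molecule, 5 cuts → 5 fragments:
  28–46 → 19 bp
  47–66 → 20 bp
  67–107 → 41 bp
  108–141 → 34 bp
  142–153 then 1–27 → 12 + 27 = 39 bp
Sorted largest to smallest: 41, 39, 34, 20, 19 bp.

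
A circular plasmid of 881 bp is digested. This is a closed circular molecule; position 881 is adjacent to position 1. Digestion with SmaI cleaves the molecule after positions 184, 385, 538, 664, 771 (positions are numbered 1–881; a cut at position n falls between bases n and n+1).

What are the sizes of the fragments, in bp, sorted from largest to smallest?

294, 201, 153, 126, 107 bp

Circular molecule, 5 cuts → 5 fragments:
  385 − 184 = 201 bp
  538 − 385 = 153 bp
  664 − 538 = 126 bp
  771 − 664 = 107 bp
  wrap: 881 − 771 + 184 = 294 bp
Sorted largest to smallest: 294, 201, 153, 126, 107 bp.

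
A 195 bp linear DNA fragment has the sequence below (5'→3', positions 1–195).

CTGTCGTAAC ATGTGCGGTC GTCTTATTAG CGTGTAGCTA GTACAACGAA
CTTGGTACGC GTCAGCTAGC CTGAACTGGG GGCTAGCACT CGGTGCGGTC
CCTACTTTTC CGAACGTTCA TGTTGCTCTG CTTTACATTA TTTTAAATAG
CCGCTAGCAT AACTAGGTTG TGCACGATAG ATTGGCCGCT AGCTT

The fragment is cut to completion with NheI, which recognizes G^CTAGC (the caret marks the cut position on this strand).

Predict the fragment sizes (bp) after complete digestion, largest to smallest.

NheI sites (GCTAGC) start at positions 65, 82, 153, 188.
NheI cuts after the first base of each site, so after positions 65, 82, 153, 188.
Linear molecule, 4 cuts → 5 fragments:
  1–65 → 65 bp
  66–82 → 17 bp
  83–153 → 71 bp
  154–188 → 35 bp
  189–195 → 7 bp
Sorted largest to smallest: 71, 65, 35, 17, 7 bp.

71, 65, 35, 17, 7 bp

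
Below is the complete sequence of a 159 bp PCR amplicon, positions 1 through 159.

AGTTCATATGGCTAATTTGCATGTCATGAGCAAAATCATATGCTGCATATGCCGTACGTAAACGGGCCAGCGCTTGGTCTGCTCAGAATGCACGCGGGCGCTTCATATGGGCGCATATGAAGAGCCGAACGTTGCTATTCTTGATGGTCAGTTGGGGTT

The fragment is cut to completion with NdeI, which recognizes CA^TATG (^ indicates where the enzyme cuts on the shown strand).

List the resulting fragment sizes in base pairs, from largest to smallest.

58, 44, 32, 10, 9, 6 bp

NdeI sites (CATATG) start at positions 5, 37, 46, 104, 114.
NdeI cuts after base 2 of each site, so after positions 6, 38, 47, 105, 115.
Linear molecule, 5 cuts → 6 fragments:
  1–6 → 6 bp
  7–38 → 32 bp
  39–47 → 9 bp
  48–105 → 58 bp
  106–115 → 10 bp
  116–159 → 44 bp
Sorted largest to smallest: 58, 44, 32, 10, 9, 6 bp.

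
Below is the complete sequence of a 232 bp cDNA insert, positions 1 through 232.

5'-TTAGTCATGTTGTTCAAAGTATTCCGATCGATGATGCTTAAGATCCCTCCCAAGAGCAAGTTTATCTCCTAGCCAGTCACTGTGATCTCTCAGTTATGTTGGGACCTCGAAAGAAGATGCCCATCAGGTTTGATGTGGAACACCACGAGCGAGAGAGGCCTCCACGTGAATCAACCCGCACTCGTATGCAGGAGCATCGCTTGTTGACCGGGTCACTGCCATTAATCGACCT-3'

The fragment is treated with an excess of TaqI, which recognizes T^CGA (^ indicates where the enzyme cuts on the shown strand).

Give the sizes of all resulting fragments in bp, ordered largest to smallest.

119, 79, 28, 6 bp

TaqI sites (TCGA) start at positions 28, 107, 226.
TaqI cuts after the first base of each site, so after positions 28, 107, 226.
Linear molecule, 3 cuts → 4 fragments:
  1–28 → 28 bp
  29–107 → 79 bp
  108–226 → 119 bp
  227–232 → 6 bp
Sorted largest to smallest: 119, 79, 28, 6 bp.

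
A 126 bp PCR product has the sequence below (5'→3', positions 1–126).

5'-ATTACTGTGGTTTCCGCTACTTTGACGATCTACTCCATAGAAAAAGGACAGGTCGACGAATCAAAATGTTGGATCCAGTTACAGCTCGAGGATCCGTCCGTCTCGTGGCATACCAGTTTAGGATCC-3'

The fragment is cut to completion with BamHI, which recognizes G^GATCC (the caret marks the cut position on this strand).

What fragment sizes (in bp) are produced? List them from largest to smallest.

BamHI sites (GGATCC) start at positions 71, 90, 121.
BamHI cuts after the first base of each site, so after positions 71, 90, 121.
Linear molecule, 3 cuts → 4 fragments:
  1–71 → 71 bp
  72–90 → 19 bp
  91–121 → 31 bp
  122–126 → 5 bp
Sorted largest to smallest: 71, 31, 19, 5 bp.

71, 31, 19, 5 bp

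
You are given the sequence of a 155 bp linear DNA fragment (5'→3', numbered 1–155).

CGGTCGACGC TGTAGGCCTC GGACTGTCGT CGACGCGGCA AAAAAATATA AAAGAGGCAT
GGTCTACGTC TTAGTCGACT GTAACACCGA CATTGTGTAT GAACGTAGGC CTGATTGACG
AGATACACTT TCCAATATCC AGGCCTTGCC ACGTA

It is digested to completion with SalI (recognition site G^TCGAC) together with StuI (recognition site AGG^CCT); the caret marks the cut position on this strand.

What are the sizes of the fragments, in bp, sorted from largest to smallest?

45, 35, 34, 13, 13, 12, 3 bp

SalI sites (GTCGAC) start at positions 3, 29, 74.
SalI cuts after the first base of each site, so after positions 3, 29, 74.
StuI sites (AGGCCT) start at positions 14, 107, 141.
StuI cuts after base 3 of each site, so after positions 16, 109, 143.
Combined cut positions: 3, 16, 29, 74, 109, 143.
Linear molecule, 6 cuts → 7 fragments:
  1–3 → 3 bp
  4–16 → 13 bp
  17–29 → 13 bp
  30–74 → 45 bp
  75–109 → 35 bp
  110–143 → 34 bp
  144–155 → 12 bp
Sorted largest to smallest: 45, 35, 34, 13, 13, 12, 3 bp.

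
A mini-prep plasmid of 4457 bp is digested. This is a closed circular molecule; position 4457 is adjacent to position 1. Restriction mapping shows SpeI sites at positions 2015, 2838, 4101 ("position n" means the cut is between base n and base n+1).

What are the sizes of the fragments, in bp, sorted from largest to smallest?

2371, 1263, 823 bp

Circular molecule, 3 cuts → 3 fragments:
  2838 − 2015 = 823 bp
  4101 − 2838 = 1263 bp
  wrap: 4457 − 4101 + 2015 = 2371 bp
Sorted largest to smallest: 2371, 1263, 823 bp.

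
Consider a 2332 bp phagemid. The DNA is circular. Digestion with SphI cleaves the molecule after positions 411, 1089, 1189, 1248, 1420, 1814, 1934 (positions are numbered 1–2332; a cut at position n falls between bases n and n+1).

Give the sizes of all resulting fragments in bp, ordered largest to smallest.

Circular molecule, 7 cuts → 7 fragments:
  1089 − 411 = 678 bp
  1189 − 1089 = 100 bp
  1248 − 1189 = 59 bp
  1420 − 1248 = 172 bp
  1814 − 1420 = 394 bp
  1934 − 1814 = 120 bp
  wrap: 2332 − 1934 + 411 = 809 bp
Sorted largest to smallest: 809, 678, 394, 172, 120, 100, 59 bp.

809, 678, 394, 172, 120, 100, 59 bp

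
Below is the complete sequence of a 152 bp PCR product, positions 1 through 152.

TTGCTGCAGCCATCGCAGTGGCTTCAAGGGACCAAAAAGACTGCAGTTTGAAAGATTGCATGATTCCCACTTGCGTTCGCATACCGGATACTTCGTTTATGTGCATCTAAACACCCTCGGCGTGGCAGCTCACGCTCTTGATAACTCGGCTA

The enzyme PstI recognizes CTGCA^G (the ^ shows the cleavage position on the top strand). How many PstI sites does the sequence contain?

2

CTGCAG occurs starting at positions 4, 41.
PstI cuts at 2 sites.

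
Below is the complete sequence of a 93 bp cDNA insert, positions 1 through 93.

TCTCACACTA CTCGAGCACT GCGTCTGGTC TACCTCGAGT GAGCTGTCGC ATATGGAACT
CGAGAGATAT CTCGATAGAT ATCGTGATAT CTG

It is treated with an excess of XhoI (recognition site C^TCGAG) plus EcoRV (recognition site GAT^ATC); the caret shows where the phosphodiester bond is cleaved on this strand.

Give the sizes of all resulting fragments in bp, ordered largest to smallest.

25, 23, 12, 11, 9, 8, 5 bp

XhoI sites (CTCGAG) start at positions 11, 34, 59.
XhoI cuts after the first base of each site, so after positions 11, 34, 59.
EcoRV sites (GATATC) start at positions 66, 78, 86.
EcoRV cuts after base 3 of each site, so after positions 68, 80, 88.
Combined cut positions: 11, 34, 59, 68, 80, 88.
Linear molecule, 6 cuts → 7 fragments:
  1–11 → 11 bp
  12–34 → 23 bp
  35–59 → 25 bp
  60–68 → 9 bp
  69–80 → 12 bp
  81–88 → 8 bp
  89–93 → 5 bp
Sorted largest to smallest: 25, 23, 12, 11, 9, 8, 5 bp.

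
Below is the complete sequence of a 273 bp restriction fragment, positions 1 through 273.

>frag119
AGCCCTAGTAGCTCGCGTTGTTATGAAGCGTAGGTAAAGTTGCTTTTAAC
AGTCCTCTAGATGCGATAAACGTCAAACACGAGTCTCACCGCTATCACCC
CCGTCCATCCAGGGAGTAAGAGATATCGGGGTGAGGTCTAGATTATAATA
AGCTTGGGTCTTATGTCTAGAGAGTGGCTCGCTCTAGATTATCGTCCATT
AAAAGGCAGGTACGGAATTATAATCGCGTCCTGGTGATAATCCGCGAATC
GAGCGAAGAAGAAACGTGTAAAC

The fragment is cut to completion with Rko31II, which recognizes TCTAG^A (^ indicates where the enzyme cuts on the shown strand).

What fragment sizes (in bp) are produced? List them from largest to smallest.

86, 81, 60, 29, 17 bp

Rko31II sites (TCTAGA) start at positions 56, 137, 166, 183.
Rko31II cuts after base 5 of each site (before the last base), so after positions 60, 141, 170, 187.
Linear molecule, 4 cuts → 5 fragments:
  1–60 → 60 bp
  61–141 → 81 bp
  142–170 → 29 bp
  171–187 → 17 bp
  188–273 → 86 bp
Sorted largest to smallest: 86, 81, 60, 29, 17 bp.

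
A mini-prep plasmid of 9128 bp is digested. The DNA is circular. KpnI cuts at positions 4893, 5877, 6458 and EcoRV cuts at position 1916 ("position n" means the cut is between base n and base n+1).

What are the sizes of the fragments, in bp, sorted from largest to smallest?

4586, 2977, 984, 581 bp

Combined cut positions (sorted): 1916, 4893, 5877, 6458.
Circular molecule, 4 cuts → 4 fragments:
  4893 − 1916 = 2977 bp
  5877 − 4893 = 984 bp
  6458 − 5877 = 581 bp
  wrap: 9128 − 6458 + 1916 = 4586 bp
Sorted largest to smallest: 4586, 2977, 984, 581 bp.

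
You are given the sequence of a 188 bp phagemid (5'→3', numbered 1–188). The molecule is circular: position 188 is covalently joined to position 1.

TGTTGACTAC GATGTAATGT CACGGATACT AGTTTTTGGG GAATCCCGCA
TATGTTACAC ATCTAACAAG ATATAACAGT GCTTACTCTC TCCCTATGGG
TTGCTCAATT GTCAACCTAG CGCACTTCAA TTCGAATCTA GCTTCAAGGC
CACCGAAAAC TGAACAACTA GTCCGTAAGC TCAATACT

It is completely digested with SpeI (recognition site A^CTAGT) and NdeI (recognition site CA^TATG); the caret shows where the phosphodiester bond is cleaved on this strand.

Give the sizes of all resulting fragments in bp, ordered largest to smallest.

SpeI sites (ACTAGT) start at positions 28, 167.
SpeI cuts after the first base of each site, so after positions 28, 167.
The NdeI site (CATATG) starts at position 49.
NdeI cuts after base 2 of each site, so after position 50.
Combined cut positions: 28, 50, 167.
Circular molecule, 3 cuts → 3 fragments:
  29–50 → 22 bp
  51–167 → 117 bp
  168–188 then 1–28 → 21 + 28 = 49 bp
Sorted largest to smallest: 117, 49, 22 bp.

117, 49, 22 bp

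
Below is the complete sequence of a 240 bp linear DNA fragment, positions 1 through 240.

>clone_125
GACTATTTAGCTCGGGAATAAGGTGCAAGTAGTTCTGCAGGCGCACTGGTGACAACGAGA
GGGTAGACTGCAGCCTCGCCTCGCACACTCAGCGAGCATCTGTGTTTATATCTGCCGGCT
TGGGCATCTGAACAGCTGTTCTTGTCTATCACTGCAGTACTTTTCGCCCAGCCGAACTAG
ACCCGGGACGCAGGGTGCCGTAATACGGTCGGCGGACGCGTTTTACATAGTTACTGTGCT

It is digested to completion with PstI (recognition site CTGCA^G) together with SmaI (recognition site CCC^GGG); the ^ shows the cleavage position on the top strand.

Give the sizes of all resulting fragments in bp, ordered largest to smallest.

PstI sites (CTGCAG) start at positions 35, 68, 152.
PstI cuts after base 5 of each site (before the last base), so after positions 39, 72, 156.
The SmaI site (CCCGGG) starts at position 182.
SmaI cuts after base 3 of each site, so after position 184.
Combined cut positions: 39, 72, 156, 184.
Linear molecule, 4 cuts → 5 fragments:
  1–39 → 39 bp
  40–72 → 33 bp
  73–156 → 84 bp
  157–184 → 28 bp
  185–240 → 56 bp
Sorted largest to smallest: 84, 56, 39, 33, 28 bp.

84, 56, 39, 33, 28 bp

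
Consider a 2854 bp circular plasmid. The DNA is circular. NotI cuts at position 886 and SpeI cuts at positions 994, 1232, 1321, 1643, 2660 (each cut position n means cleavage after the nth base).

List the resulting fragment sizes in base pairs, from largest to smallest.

1080, 1017, 322, 238, 108, 89 bp

Combined cut positions (sorted): 886, 994, 1232, 1321, 1643, 2660.
Circular molecule, 6 cuts → 6 fragments:
  994 − 886 = 108 bp
  1232 − 994 = 238 bp
  1321 − 1232 = 89 bp
  1643 − 1321 = 322 bp
  2660 − 1643 = 1017 bp
  wrap: 2854 − 2660 + 886 = 1080 bp
Sorted largest to smallest: 1080, 1017, 322, 238, 108, 89 bp.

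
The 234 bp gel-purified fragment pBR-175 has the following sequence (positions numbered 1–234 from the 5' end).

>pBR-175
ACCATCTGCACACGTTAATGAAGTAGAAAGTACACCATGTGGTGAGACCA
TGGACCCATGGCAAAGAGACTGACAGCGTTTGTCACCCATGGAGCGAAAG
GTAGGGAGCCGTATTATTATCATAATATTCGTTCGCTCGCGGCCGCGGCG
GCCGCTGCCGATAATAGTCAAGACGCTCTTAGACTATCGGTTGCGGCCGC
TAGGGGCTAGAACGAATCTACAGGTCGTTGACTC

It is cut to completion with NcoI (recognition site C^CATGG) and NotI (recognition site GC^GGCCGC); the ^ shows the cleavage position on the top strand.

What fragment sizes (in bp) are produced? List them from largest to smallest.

53, 48, 45, 40, 31, 9, 8 bp

NcoI sites (CCATGG) start at positions 48, 56, 87.
NcoI cuts after the first base of each site, so after positions 48, 56, 87.
NotI sites (GCGGCCGC) start at positions 139, 148, 193.
NotI cuts after base 2 of each site, so after positions 140, 149, 194.
Combined cut positions: 48, 56, 87, 140, 149, 194.
Linear molecule, 6 cuts → 7 fragments:
  1–48 → 48 bp
  49–56 → 8 bp
  57–87 → 31 bp
  88–140 → 53 bp
  141–149 → 9 bp
  150–194 → 45 bp
  195–234 → 40 bp
Sorted largest to smallest: 53, 48, 45, 40, 31, 9, 8 bp.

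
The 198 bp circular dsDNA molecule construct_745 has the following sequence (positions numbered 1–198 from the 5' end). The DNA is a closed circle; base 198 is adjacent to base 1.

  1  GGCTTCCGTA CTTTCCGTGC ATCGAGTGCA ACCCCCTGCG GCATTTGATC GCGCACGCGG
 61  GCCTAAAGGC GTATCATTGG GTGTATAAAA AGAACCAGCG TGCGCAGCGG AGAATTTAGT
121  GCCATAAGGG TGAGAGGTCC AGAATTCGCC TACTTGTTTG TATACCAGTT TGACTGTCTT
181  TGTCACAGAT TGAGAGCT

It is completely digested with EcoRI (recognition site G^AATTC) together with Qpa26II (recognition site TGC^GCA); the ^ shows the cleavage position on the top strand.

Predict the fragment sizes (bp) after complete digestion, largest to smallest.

The EcoRI site (GAATTC) starts at position 142.
EcoRI cuts after the first base of each site, so after position 142.
The Qpa26II site (TGCGCA) starts at position 101.
Qpa26II cuts after base 3 of each site, so after position 103.
Combined cut positions: 103, 142.
Circular molecule, 2 cuts → 2 fragments:
  104–142 → 39 bp
  143–198 then 1–103 → 56 + 103 = 159 bp
Sorted largest to smallest: 159, 39 bp.

159, 39 bp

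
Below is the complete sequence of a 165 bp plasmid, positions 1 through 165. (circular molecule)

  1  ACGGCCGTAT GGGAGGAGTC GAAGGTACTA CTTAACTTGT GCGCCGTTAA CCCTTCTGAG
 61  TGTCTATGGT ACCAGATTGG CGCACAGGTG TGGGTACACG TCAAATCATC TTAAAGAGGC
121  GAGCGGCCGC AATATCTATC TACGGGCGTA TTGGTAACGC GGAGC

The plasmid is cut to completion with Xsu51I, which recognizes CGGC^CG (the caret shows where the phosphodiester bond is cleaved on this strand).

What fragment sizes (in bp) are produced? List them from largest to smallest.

122, 43 bp

Xsu51I sites (CGGCCG) start at positions 2, 124.
Xsu51I cuts after base 4 of each site, so after positions 5, 127.
Circular molecule, 2 cuts → 2 fragments:
  6–127 → 122 bp
  128–165 then 1–5 → 38 + 5 = 43 bp
Sorted largest to smallest: 122, 43 bp.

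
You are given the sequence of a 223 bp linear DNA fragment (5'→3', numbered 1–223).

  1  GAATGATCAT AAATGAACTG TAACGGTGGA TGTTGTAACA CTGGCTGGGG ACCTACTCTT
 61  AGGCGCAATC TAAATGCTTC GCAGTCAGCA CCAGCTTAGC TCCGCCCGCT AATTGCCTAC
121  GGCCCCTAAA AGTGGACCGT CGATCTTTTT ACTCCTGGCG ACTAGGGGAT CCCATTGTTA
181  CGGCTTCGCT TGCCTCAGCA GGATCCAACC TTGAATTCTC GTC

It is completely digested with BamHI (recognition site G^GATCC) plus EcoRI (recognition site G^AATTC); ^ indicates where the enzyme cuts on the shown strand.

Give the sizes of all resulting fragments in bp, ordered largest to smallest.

BamHI sites (GGATCC) start at positions 167, 201.
BamHI cuts after the first base of each site, so after positions 167, 201.
The EcoRI site (GAATTC) starts at position 213.
EcoRI cuts after the first base of each site, so after position 213.
Combined cut positions: 167, 201, 213.
Linear molecule, 3 cuts → 4 fragments:
  1–167 → 167 bp
  168–201 → 34 bp
  202–213 → 12 bp
  214–223 → 10 bp
Sorted largest to smallest: 167, 34, 12, 10 bp.

167, 34, 12, 10 bp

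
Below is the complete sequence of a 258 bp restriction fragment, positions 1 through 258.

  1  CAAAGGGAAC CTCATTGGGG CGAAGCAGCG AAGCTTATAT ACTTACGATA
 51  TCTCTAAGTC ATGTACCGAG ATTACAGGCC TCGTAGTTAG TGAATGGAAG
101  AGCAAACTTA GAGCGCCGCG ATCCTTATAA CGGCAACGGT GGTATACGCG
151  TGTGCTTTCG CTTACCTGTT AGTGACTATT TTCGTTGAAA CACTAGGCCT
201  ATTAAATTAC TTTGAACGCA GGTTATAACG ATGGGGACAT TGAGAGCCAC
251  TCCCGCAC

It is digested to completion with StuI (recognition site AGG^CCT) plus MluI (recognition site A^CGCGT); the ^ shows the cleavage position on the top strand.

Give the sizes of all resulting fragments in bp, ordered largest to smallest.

StuI sites (AGGCCT) start at positions 76, 195.
StuI cuts after base 3 of each site, so after positions 78, 197.
The MluI site (ACGCGT) starts at position 146.
MluI cuts after the first base of each site, so after position 146.
Combined cut positions: 78, 146, 197.
Linear molecule, 3 cuts → 4 fragments:
  1–78 → 78 bp
  79–146 → 68 bp
  147–197 → 51 bp
  198–258 → 61 bp
Sorted largest to smallest: 78, 68, 61, 51 bp.

78, 68, 61, 51 bp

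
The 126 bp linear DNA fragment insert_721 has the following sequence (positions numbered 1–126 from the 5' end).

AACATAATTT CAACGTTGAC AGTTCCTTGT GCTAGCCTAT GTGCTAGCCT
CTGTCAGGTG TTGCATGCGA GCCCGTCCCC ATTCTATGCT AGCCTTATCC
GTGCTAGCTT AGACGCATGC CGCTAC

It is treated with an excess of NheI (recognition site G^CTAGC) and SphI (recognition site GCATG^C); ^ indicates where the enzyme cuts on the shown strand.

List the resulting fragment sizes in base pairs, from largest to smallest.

NheI sites (GCTAGC) start at positions 31, 43, 88, 103.
NheI cuts after the first base of each site, so after positions 31, 43, 88, 103.
SphI sites (GCATGC) start at positions 63, 115.
SphI cuts after base 5 of each site (before the last base), so after positions 67, 119.
Combined cut positions: 31, 43, 67, 88, 103, 119.
Linear molecule, 6 cuts → 7 fragments:
  1–31 → 31 bp
  32–43 → 12 bp
  44–67 → 24 bp
  68–88 → 21 bp
  89–103 → 15 bp
  104–119 → 16 bp
  120–126 → 7 bp
Sorted largest to smallest: 31, 24, 21, 16, 15, 12, 7 bp.

31, 24, 21, 16, 15, 12, 7 bp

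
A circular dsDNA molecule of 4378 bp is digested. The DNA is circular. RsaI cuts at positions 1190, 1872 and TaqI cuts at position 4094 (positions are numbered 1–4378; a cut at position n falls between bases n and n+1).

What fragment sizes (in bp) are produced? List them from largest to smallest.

Combined cut positions (sorted): 1190, 1872, 4094.
Circular molecule, 3 cuts → 3 fragments:
  1872 − 1190 = 682 bp
  4094 − 1872 = 2222 bp
  wrap: 4378 − 4094 + 1190 = 1474 bp
Sorted largest to smallest: 2222, 1474, 682 bp.

2222, 1474, 682 bp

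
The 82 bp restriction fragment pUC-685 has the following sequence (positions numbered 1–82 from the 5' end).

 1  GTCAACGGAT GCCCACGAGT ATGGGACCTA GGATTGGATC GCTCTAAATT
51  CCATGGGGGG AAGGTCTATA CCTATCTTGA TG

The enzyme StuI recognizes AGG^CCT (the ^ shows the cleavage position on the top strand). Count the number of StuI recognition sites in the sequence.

0

No occurrence of AGGCCT is present in the sequence.
StuI does not cut: 0 sites.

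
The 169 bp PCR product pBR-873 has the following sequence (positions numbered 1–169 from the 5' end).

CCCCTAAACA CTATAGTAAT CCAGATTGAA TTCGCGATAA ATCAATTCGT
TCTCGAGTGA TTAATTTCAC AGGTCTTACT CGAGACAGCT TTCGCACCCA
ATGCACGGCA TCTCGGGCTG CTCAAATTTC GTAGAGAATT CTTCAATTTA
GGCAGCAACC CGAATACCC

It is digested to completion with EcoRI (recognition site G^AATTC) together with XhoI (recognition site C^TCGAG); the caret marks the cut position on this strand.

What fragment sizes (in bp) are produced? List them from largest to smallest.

EcoRI sites (GAATTC) start at positions 28, 136.
EcoRI cuts after the first base of each site, so after positions 28, 136.
XhoI sites (CTCGAG) start at positions 52, 79.
XhoI cuts after the first base of each site, so after positions 52, 79.
Combined cut positions: 28, 52, 79, 136.
Linear molecule, 4 cuts → 5 fragments:
  1–28 → 28 bp
  29–52 → 24 bp
  53–79 → 27 bp
  80–136 → 57 bp
  137–169 → 33 bp
Sorted largest to smallest: 57, 33, 28, 27, 24 bp.

57, 33, 28, 27, 24 bp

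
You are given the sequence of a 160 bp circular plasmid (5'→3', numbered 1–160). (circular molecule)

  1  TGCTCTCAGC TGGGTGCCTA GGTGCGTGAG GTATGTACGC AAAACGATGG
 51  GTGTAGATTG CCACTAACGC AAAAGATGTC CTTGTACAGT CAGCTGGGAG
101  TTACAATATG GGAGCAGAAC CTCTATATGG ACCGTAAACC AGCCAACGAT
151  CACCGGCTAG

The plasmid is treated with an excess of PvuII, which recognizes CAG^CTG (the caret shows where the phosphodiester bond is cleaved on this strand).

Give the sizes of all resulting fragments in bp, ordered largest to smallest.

PvuII sites (CAGCTG) start at positions 7, 91.
PvuII cuts after base 3 of each site, so after positions 9, 93.
Circular molecule, 2 cuts → 2 fragments:
  10–93 → 84 bp
  94–160 then 1–9 → 67 + 9 = 76 bp
Sorted largest to smallest: 84, 76 bp.

84, 76 bp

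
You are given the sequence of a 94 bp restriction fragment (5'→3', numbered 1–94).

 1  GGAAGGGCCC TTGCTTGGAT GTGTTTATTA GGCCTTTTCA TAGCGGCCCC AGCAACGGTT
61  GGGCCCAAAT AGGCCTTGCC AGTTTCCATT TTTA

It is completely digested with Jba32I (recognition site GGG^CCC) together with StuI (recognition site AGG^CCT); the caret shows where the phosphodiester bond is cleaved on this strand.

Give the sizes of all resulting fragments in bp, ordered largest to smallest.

Jba32I sites (GGGCCC) start at positions 5, 61.
Jba32I cuts after base 3 of each site, so after positions 7, 63.
StuI sites (AGGCCT) start at positions 30, 71.
StuI cuts after base 3 of each site, so after positions 32, 73.
Combined cut positions: 7, 32, 63, 73.
Linear molecule, 4 cuts → 5 fragments:
  1–7 → 7 bp
  8–32 → 25 bp
  33–63 → 31 bp
  64–73 → 10 bp
  74–94 → 21 bp
Sorted largest to smallest: 31, 25, 21, 10, 7 bp.

31, 25, 21, 10, 7 bp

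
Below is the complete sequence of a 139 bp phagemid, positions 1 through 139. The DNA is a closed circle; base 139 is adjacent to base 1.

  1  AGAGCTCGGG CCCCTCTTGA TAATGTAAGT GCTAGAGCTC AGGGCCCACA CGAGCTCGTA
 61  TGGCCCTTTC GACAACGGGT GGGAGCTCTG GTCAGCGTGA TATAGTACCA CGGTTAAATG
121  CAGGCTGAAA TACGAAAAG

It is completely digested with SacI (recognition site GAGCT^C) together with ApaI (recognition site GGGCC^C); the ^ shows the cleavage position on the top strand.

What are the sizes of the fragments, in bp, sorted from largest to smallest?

SacI sites (GAGCTC) start at positions 2, 35, 52, 83.
SacI cuts after base 5 of each site (before the last base), so after positions 6, 39, 56, 87.
ApaI sites (GGGCCC) start at positions 8, 42.
ApaI cuts after base 5 of each site (before the last base), so after positions 12, 46.
Combined cut positions: 6, 12, 39, 46, 56, 87.
Circular molecule, 6 cuts → 6 fragments:
  7–12 → 6 bp
  13–39 → 27 bp
  40–46 → 7 bp
  47–56 → 10 bp
  57–87 → 31 bp
  88–139 then 1–6 → 52 + 6 = 58 bp
Sorted largest to smallest: 58, 31, 27, 10, 7, 6 bp.

58, 31, 27, 10, 7, 6 bp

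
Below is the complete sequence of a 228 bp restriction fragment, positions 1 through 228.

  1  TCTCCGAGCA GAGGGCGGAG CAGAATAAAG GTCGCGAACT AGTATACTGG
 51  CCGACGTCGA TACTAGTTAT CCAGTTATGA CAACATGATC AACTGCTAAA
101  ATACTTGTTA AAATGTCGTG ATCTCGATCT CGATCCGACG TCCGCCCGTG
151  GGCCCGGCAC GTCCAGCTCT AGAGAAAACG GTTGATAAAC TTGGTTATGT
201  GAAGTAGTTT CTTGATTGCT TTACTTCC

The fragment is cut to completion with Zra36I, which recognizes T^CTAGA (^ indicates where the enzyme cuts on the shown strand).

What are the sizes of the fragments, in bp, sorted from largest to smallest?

The Zra36I site (TCTAGA) starts at position 168.
Zra36I cuts after the first base of each site, so after position 168.
Linear molecule, 1 cut → 2 fragments:
  1–168 → 168 bp
  169–228 → 60 bp
Sorted largest to smallest: 168, 60 bp.

168, 60 bp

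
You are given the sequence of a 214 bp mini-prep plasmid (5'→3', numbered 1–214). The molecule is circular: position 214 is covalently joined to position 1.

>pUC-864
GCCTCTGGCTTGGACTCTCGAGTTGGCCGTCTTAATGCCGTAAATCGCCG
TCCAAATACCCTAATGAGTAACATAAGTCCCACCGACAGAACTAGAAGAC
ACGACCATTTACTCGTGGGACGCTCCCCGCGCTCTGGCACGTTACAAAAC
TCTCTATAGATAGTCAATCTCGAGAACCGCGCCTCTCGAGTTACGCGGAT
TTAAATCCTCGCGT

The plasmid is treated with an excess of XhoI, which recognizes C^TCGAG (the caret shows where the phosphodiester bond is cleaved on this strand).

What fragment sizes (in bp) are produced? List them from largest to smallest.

152, 46, 16 bp

XhoI sites (CTCGAG) start at positions 17, 169, 185.
XhoI cuts after the first base of each site, so after positions 17, 169, 185.
Circular molecule, 3 cuts → 3 fragments:
  18–169 → 152 bp
  170–185 → 16 bp
  186–214 then 1–17 → 29 + 17 = 46 bp
Sorted largest to smallest: 152, 46, 16 bp.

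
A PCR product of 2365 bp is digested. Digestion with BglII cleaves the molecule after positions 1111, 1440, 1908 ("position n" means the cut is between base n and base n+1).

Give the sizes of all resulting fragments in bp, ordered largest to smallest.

1111, 468, 457, 329 bp

Linear molecule, 3 cuts → 4 fragments:
  1111 − 0 = 1111 bp
  1440 − 1111 = 329 bp
  1908 − 1440 = 468 bp
  2365 − 1908 = 457 bp
Sorted largest to smallest: 1111, 468, 457, 329 bp.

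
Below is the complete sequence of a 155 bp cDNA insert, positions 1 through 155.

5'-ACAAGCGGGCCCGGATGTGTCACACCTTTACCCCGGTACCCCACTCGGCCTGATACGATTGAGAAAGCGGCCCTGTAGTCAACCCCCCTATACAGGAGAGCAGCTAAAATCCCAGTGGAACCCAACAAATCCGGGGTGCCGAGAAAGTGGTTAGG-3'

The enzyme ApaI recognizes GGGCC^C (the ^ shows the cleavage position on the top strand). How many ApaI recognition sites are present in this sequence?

1

GGGCCC occurs starting at position 7.
ApaI cuts at 1 site.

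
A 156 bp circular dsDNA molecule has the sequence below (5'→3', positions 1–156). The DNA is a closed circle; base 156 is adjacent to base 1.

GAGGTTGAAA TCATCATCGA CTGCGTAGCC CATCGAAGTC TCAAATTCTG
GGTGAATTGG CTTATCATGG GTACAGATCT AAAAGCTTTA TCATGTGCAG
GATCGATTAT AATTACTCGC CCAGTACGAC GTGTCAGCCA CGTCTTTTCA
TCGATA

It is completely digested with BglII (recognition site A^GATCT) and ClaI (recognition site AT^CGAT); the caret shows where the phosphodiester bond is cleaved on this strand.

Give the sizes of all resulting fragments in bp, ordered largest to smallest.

80, 48, 28 bp

The BglII site (AGATCT) starts at position 75.
BglII cuts after the first base of each site, so after position 75.
ClaI sites (ATCGAT) start at positions 102, 150.
ClaI cuts after base 2 of each site, so after positions 103, 151.
Combined cut positions: 75, 103, 151.
Circular molecule, 3 cuts → 3 fragments:
  76–103 → 28 bp
  104–151 → 48 bp
  152–156 then 1–75 → 5 + 75 = 80 bp
Sorted largest to smallest: 80, 48, 28 bp.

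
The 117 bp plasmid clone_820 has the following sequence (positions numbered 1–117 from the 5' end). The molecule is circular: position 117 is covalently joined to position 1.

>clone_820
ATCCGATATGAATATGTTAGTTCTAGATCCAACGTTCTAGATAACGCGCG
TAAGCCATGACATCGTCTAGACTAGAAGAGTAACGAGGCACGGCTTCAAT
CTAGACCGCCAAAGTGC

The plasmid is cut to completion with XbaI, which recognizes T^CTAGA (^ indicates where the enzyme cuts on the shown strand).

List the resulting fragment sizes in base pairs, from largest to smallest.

39, 34, 30, 14 bp

XbaI sites (TCTAGA) start at positions 22, 36, 66, 100.
XbaI cuts after the first base of each site, so after positions 22, 36, 66, 100.
Circular molecule, 4 cuts → 4 fragments:
  23–36 → 14 bp
  37–66 → 30 bp
  67–100 → 34 bp
  101–117 then 1–22 → 17 + 22 = 39 bp
Sorted largest to smallest: 39, 34, 30, 14 bp.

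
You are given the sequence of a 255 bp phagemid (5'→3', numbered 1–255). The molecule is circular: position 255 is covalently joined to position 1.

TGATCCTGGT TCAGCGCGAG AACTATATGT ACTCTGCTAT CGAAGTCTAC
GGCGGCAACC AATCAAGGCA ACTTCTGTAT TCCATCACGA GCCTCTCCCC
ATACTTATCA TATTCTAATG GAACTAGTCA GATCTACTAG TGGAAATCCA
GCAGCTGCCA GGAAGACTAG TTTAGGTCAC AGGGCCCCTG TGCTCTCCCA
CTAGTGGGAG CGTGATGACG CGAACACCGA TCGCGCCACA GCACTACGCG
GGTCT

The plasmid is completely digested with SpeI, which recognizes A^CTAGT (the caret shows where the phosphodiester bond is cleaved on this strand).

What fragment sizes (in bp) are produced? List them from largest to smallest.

SpeI sites (ACTAGT) start at positions 123, 136, 166, 200.
SpeI cuts after the first base of each site, so after positions 123, 136, 166, 200.
Circular molecule, 4 cuts → 4 fragments:
  124–136 → 13 bp
  137–166 → 30 bp
  167–200 → 34 bp
  201–255 then 1–123 → 55 + 123 = 178 bp
Sorted largest to smallest: 178, 34, 30, 13 bp.

178, 34, 30, 13 bp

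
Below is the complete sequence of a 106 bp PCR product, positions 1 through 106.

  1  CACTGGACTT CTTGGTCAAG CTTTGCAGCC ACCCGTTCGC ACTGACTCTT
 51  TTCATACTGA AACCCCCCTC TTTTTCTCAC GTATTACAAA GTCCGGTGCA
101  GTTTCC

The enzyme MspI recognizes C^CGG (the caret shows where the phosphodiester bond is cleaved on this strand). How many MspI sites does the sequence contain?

1

CCGG occurs starting at position 93.
MspI cuts at 1 site.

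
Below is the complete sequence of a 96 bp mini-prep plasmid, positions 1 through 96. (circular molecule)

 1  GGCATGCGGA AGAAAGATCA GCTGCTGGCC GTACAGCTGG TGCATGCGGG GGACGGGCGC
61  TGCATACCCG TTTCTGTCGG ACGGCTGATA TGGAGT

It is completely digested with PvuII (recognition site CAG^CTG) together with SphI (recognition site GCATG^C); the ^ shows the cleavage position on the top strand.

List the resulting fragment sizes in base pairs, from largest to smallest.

56, 15, 15, 10 bp

PvuII sites (CAGCTG) start at positions 19, 34.
PvuII cuts after base 3 of each site, so after positions 21, 36.
SphI sites (GCATGC) start at positions 2, 42.
SphI cuts after base 5 of each site (before the last base), so after positions 6, 46.
Combined cut positions: 6, 21, 36, 46.
Circular molecule, 4 cuts → 4 fragments:
  7–21 → 15 bp
  22–36 → 15 bp
  37–46 → 10 bp
  47–96 then 1–6 → 50 + 6 = 56 bp
Sorted largest to smallest: 56, 15, 15, 10 bp.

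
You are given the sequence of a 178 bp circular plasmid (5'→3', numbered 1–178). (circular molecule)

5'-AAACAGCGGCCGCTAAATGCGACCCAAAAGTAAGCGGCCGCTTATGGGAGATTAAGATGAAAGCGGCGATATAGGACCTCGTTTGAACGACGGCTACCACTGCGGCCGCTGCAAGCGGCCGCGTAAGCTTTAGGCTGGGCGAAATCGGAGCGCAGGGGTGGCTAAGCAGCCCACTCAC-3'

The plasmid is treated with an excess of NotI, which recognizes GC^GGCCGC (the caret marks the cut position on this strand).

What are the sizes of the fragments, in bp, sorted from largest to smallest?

NotI sites (GCGGCCGC) start at positions 6, 34, 102, 115.
NotI cuts after base 2 of each site, so after positions 7, 35, 103, 116.
Circular molecule, 4 cuts → 4 fragments:
  8–35 → 28 bp
  36–103 → 68 bp
  104–116 → 13 bp
  117–178 then 1–7 → 62 + 7 = 69 bp
Sorted largest to smallest: 69, 68, 28, 13 bp.

69, 68, 28, 13 bp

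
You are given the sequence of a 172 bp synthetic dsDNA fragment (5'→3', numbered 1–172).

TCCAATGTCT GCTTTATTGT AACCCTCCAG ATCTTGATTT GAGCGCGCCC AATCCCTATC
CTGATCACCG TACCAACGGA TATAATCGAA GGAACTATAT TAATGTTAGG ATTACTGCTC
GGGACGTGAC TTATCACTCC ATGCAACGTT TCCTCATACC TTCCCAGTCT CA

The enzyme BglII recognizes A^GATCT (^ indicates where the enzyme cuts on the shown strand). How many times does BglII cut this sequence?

AGATCT occurs starting at position 29.
BglII cuts at 1 site.

1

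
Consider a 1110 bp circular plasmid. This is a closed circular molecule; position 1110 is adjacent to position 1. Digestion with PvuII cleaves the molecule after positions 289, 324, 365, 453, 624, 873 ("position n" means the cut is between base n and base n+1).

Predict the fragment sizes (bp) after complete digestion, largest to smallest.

526, 249, 171, 88, 41, 35 bp

Circular molecule, 6 cuts → 6 fragments:
  324 − 289 = 35 bp
  365 − 324 = 41 bp
  453 − 365 = 88 bp
  624 − 453 = 171 bp
  873 − 624 = 249 bp
  wrap: 1110 − 873 + 289 = 526 bp
Sorted largest to smallest: 526, 249, 171, 88, 41, 35 bp.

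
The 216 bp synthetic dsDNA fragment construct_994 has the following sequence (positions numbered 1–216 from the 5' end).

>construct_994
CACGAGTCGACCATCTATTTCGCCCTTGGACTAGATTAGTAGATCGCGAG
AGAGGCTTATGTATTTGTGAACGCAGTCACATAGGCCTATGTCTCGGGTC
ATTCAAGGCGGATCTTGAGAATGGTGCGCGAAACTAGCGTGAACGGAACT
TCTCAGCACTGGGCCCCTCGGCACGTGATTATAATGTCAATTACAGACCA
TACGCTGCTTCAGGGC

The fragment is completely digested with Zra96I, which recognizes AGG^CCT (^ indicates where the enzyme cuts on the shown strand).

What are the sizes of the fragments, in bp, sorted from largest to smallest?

The Zra96I site (AGGCCT) starts at position 83.
Zra96I cuts after base 3 of each site, so after position 85.
Linear molecule, 1 cut → 2 fragments:
  1–85 → 85 bp
  86–216 → 131 bp
Sorted largest to smallest: 131, 85 bp.

131, 85 bp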